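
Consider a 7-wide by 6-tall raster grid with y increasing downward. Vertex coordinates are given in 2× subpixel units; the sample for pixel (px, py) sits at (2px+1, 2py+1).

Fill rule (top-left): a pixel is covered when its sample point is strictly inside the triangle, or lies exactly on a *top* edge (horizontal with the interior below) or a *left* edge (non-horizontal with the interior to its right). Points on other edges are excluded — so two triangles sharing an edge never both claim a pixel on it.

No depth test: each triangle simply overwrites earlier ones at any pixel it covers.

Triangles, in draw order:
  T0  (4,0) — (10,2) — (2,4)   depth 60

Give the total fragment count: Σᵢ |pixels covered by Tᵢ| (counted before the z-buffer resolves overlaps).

T0:
  2·area = 28
  edge (4, 0)→(10, 2): d=(6,2) right/bottom  bias=-1
  edge (10, 2)→(2, 4): d=(-8,2) right/bottom  bias=-1
  edge (2, 4)→(4, 0): d=(2,-4) top-left  bias=+0
    (2,0)@(5, 1): e=[4,18,6] → █
    (3,0)@(7, 1): e=[0,14,14] → ·  [on edge]
    (1,1)@(3, 3): e=[20,6,2] → █
    (3,1)@(7, 3): e=[12,-2,18] → ·
    (6,1)@(13, 3): e=[0,-14,42] → ·  [on edge]
    (1,2)@(3, 5): e=[32,-10,6] → ·
    (2,2)@(5, 5): e=[28,-14,14] → ·
  covered (3 px):
    · · █ · · · ·
    · █ █ · · · ·
    · · · · · · ·
    · · · · · · ·
    · · · · · · ·
    · · · · · · ·

Final: 3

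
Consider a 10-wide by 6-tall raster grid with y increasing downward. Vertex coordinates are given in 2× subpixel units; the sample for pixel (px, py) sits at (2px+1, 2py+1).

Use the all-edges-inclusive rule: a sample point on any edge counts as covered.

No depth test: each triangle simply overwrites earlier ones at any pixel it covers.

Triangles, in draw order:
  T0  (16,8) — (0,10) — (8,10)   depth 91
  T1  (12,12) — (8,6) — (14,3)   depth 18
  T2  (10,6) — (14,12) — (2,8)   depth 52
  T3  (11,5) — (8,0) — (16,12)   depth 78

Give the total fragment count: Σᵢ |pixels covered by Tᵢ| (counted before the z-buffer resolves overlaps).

T0:
  2·area = 16  (B↔C swapped to make it positive)
  edge (16, 8)→(8, 10): d=(-8,2) inclusive
  edge (8, 10)→(0, 10): d=(-8,0) inclusive
  edge (0, 10)→(16, 8): d=(16,-2) inclusive
    (4,4)@(9, 9): e=[6,8,2] → X
    (5,4)@(11, 9): e=[2,8,6] → X
    (6,4)@(13, 9): e=[-2,8,10] → .
    (4,5)@(9, 11): e=[-10,-8,34] → .
    (5,5)@(11, 11): e=[-14,-8,38] → .
  covered (2 px):
    . . . . . . . . . .
    . . . . . . . . . .
    . . . . . . . . . .
    . . . . . . . . . .
    . . . . X X . . . .
    . . . . . . . . . .
T1:
  2·area = 48
  edge (12, 12)→(8, 6): d=(-4,-6) inclusive
  edge (8, 6)→(14, 3): d=(6,-3) inclusive
  edge (14, 3)→(12, 12): d=(-2,9) inclusive
    (5,2)@(11, 5): e=[22,3,23] → X
    (6,2)@(13, 5): e=[34,9,5] → X
    (7,2)@(15, 5): e=[46,15,-13] → .
    (4,3)@(9, 7): e=[2,9,37] → X
    (7,3)@(15, 7): e=[38,27,-17] → .
    (4,4)@(9, 9): e=[-6,21,33] → .
    (5,4)@(11, 9): e=[6,27,15] → X
    (6,4)@(13, 9): e=[18,33,-3] → .
    (5,5)@(11, 11): e=[-2,39,11] → .
  covered (6 px):
    . . . . . . . . . .
    . . . . . . . . . .
    . . . . . X X . . .
    . . . . X X X . . .
    . . . . . X . . . .
    . . . . . . . . . .
T2:
  2·area = 56
  edge (10, 6)→(14, 12): d=(4,6) inclusive
  edge (14, 12)→(2, 8): d=(-12,-4) inclusive
  edge (2, 8)→(10, 6): d=(8,-2) inclusive
    (3,3)@(7, 7): e=[22,32,2] → X
    (4,3)@(9, 7): e=[10,40,6] → X
    (5,3)@(11, 7): e=[-2,48,10] → .
    (2,4)@(5, 9): e=[42,0,14] → X  [on edge]
    (5,4)@(11, 9): e=[6,24,26] → X
    (6,4)@(13, 9): e=[-6,32,30] → .
    (2,5)@(5, 11): e=[50,-24,30] → .
    (3,5)@(7, 11): e=[38,-16,34] → .
    (4,5)@(9, 11): e=[26,-8,38] → .
    (5,5)@(11, 11): e=[14,0,42] → X  [on edge]
    (6,5)@(13, 11): e=[2,8,46] → X
    (7,5)@(15, 11): e=[-10,16,50] → .
  covered (8 px):
    . . . . . . . . . .
    . . . . . . . . . .
    . . . . . . . . . .
    . . . X X . . . . .
    . . X X X X . . . .
    . . . . . X X . . .
T3:
  2·area = 4
  edge (11, 5)→(8, 0): d=(-3,-5) inclusive
  edge (8, 0)→(16, 12): d=(8,12) inclusive
  edge (16, 12)→(11, 5): d=(-5,-7) inclusive
    (5,2)@(11, 5): e=[0,4,0] → X  [on edge]
    (6,2)@(13, 5): e=[10,-20,14] → .
    (5,3)@(11, 7): e=[-6,20,-10] → .
  covered (1 px):
    . . . . . . . . . .
    . . . . . . . . . .
    . . . . . X . . . .
    . . . . . . . . . .
    . . . . . . . . . .
    . . . . . . . . . .

Answer: 17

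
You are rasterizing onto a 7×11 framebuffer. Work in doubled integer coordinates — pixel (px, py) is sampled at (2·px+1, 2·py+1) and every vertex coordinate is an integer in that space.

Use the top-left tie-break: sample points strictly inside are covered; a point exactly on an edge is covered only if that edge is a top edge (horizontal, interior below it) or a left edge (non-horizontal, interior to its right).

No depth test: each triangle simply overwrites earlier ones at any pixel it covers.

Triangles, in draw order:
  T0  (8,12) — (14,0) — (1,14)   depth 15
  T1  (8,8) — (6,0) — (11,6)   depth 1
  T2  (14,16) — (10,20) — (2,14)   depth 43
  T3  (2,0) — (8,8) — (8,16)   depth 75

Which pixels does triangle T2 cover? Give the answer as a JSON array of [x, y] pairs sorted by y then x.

T0:
  2·area = 72  (B↔C swapped to make it positive)
  edge (8, 12)→(1, 14): d=(-7,2) right/bottom  bias=-1
  edge (1, 14)→(14, 0): d=(13,-14) top-left  bias=+0
  edge (14, 0)→(8, 12): d=(-6,12) right/bottom  bias=-1
    (5,2)@(11, 5): e=[43,23,6] → X
    (6,2)@(13, 5): e=[39,51,-18] → .
    (4,3)@(9, 7): e=[33,21,18] → X
    (5,3)@(11, 7): e=[29,49,-6] → .
    (3,4)@(7, 9): e=[23,19,30] → X
    (5,4)@(11, 9): e=[15,75,-18] → .
    (2,5)@(5, 11): e=[13,17,42] → X
    (4,5)@(9, 11): e=[5,73,-6] → .
    (1,6)@(3, 13): e=[3,15,54] → X
    (2,6)@(5, 13): e=[-1,43,30] → .
    (3,6)@(7, 13): e=[-5,71,6] → .
    (1,7)@(3, 15): e=[-11,41,42] → .
  covered (7 px):
    . . . . . . .
    . . . . . . .
    . . . . . X .
    . . . . X . .
    . . . X X . .
    . . X X . . .
    . X . . . . .
    . . . . . . .
    . . . . . . .
    . . . . . . .
    . . . . . . .
T1:
  2·area = 28
  edge (8, 8)→(6, 0): d=(-2,-8) top-left  bias=+0
  edge (6, 0)→(11, 6): d=(5,6) right/bottom  bias=-1
  edge (11, 6)→(8, 8): d=(-3,2) right/bottom  bias=-1
    (3,1)@(7, 3): e=[2,9,17] → X
    (4,1)@(9, 3): e=[18,-3,13] → .
    (3,2)@(7, 5): e=[-2,19,11] → .
    (4,2)@(9, 5): e=[14,7,7] → X
    (5,2)@(11, 5): e=[30,-5,3] → .
    (4,3)@(9, 7): e=[10,17,1] → X
    (5,3)@(11, 7): e=[26,5,-3] → .
    (4,4)@(9, 9): e=[6,27,-5] → .
  covered (3 px):
    . . . . . . .
    . . . X . . .
    . . . . X . .
    . . . . X . .
    . . . . . . .
    . . . . . . .
    . . . . . . .
    . . . . . . .
    . . . . . . .
    . . . . . . .
    . . . . . . .
T2:
  2·area = 56
  edge (14, 16)→(10, 20): d=(-4,4) right/bottom  bias=-1
  edge (10, 20)→(2, 14): d=(-8,-6) top-left  bias=+0
  edge (2, 14)→(14, 16): d=(12,2) right/bottom  bias=-1
    (2,7)@(5, 15): e=[40,10,6] → X
    (3,7)@(7, 15): e=[32,22,2] → X
    (4,7)@(9, 15): e=[24,34,-2] → .
    (2,8)@(5, 17): e=[32,-6,30] → .
    (3,8)@(7, 17): e=[24,6,26] → X
    (4,8)@(9, 17): e=[16,18,22] → X
    (5,8)@(11, 17): e=[8,30,18] → X
    (6,8)@(13, 17): e=[0,42,14] → .  [on edge]
    (3,9)@(7, 19): e=[16,-10,50] → .
    (4,9)@(9, 19): e=[8,2,46] → X
    (5,9)@(11, 19): e=[0,14,42] → .  [on edge]
    (4,10)@(9, 21): e=[0,-14,70] → .  [on edge]
  covered (6 px):
    . . . . . . .
    . . . . . . .
    . . . . . . .
    . . . . . . .
    . . . . . . .
    . . . . . . .
    . . . . . . .
    . . X X . . .
    . . . X X X .
    . . . . X . .
    . . . . . . .
T3:
  2·area = 48
  edge (2, 0)→(8, 8): d=(6,8) right/bottom  bias=-1
  edge (8, 8)→(8, 16): d=(0,8) right/bottom  bias=-1
  edge (8, 16)→(2, 0): d=(-6,-16) top-left  bias=+0
    (2,2)@(5, 5): e=[6,24,18] → X
    (3,2)@(7, 5): e=[-10,8,50] → .
    (2,3)@(5, 7): e=[18,24,6] → X
    (3,3)@(7, 7): e=[2,8,38] → X
    (4,3)@(9, 7): e=[-14,-8,70] → .
    (2,4)@(5, 9): e=[30,24,-6] → .
    (3,4)@(7, 9): e=[14,8,26] → X
    (4,4)@(9, 9): e=[-2,-8,58] → .
    (3,5)@(7, 11): e=[26,8,14] → X
    (4,5)@(9, 11): e=[10,-8,46] → .
    (3,6)@(7, 13): e=[38,8,2] → X
    (4,6)@(9, 13): e=[22,-8,34] → .
  covered (6 px):
    . . . . . . .
    . . . . . . .
    . . X . . . .
    . . X X . . .
    . . . X . . .
    . . . X . . .
    . . . X . . .
    . . . . . . .
    . . . . . . .
    . . . . . . .
    . . . . . . .

Final: [[2,7],[3,7],[3,8],[4,8],[5,8],[4,9]]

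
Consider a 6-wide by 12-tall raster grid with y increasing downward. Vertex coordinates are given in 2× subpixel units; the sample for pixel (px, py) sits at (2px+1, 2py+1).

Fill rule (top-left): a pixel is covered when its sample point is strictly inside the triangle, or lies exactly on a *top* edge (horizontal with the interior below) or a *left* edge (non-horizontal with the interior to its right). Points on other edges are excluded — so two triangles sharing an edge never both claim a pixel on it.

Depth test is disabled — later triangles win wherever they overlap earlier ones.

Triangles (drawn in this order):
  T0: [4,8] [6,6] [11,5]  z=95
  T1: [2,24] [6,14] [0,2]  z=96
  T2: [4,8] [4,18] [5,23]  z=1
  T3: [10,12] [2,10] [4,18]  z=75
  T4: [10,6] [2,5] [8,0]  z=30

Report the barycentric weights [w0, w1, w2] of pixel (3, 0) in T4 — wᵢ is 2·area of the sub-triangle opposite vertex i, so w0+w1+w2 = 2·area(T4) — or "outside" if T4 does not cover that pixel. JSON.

T0:
  2·area = 8
  edge (4, 8)→(6, 6): d=(2,-2) top-left  bias=+0
  edge (6, 6)→(11, 5): d=(5,-1) top-left  bias=+0
  edge (11, 5)→(4, 8): d=(-7,3) right/bottom  bias=-1
    (5,0)@(11, 1): e=[0,-20,28] → ·  [on edge]
    (4,1)@(9, 3): e=[0,-12,20] → ·  [on edge]
    (3,2)@(7, 5): e=[0,-4,12] → ·  [on edge]
    (5,2)@(11, 5): e=[8,0,0] → ·  [on edge]
    (0,3)@(1, 7): e=[-8,0,16] → ·  [on edge]
    (2,3)@(5, 7): e=[0,4,4] → #  [on edge]
    (3,3)@(7, 7): e=[4,6,-2] → ·
    (1,4)@(3, 9): e=[0,12,-4] → ·  [on edge]
    (2,4)@(5, 9): e=[4,14,-10] → ·
    (0,5)@(1, 11): e=[0,20,-12] → ·  [on edge]
  covered (1 px):
    · · · · · ·
    · · · · · ·
    · · · · · ·
    · · # · · ·
    · · · · · ·
    · · · · · ·
    · · · · · ·
    · · · · · ·
    · · · · · ·
    · · · · · ·
    · · · · · ·
    · · · · · ·
T1:
  2·area = 108  (B↔C swapped to make it positive)
  edge (2, 24)→(0, 2): d=(-2,-22) top-left  bias=+0
  edge (0, 2)→(6, 14): d=(6,12) right/bottom  bias=-1
  edge (6, 14)→(2, 24): d=(-4,10) right/bottom  bias=-1
    (0,2)@(1, 5): e=[16,6,86] → #
    (1,2)@(3, 5): e=[60,-18,66] → ·
    (0,3)@(1, 7): e=[12,18,78] → #
    (1,3)@(3, 7): e=[56,-6,58] → ·
    (0,4)@(1, 9): e=[8,30,70] → #
    (1,4)@(3, 9): e=[52,6,50] → #
    (2,4)@(5, 9): e=[96,-18,30] → ·
    (0,5)@(1, 11): e=[4,42,62] → #
    (2,5)@(5, 11): e=[92,-6,22] → ·
    (0,6)@(1, 13): e=[0,54,54] → #  [on edge]
    (2,6)@(5, 13): e=[88,6,14] → #
    (3,6)@(7, 13): e=[132,-18,-6] → ·
  covered (14 px):
    · · · · · ·
    · · · · · ·
    # · · · · ·
    # · · · · ·
    # # · · · ·
    # # · · · ·
    # # # · · ·
    · # # · · ·
    · # · · · ·
    · # · · · ·
    · # · · · ·
    · · · · · ·
T2:
  2·area = 10  (B↔C swapped to make it positive)
  edge (4, 8)→(5, 23): d=(1,15) right/bottom  bias=-1
  edge (5, 23)→(4, 18): d=(-1,-5) top-left  bias=+0
  edge (4, 18)→(4, 8): d=(0,-10) top-left  bias=+0
    (0,1)@(1, 3): e=[40,0,-30] → ·  [on edge]
    (1,6)@(3, 13): e=[20,0,-10] → ·  [on edge]
    (2,11)@(5, 23): e=[0,0,10] → ·  [on edge]
  covered (0 px):
    · · · · · ·
    · · · · · ·
    · · · · · ·
    · · · · · ·
    · · · · · ·
    · · · · · ·
    · · · · · ·
    · · · · · ·
    · · · · · ·
    · · · · · ·
    · · · · · ·
    · · · · · ·
T3:
  2·area = 60  (B↔C swapped to make it positive)
  edge (10, 12)→(4, 18): d=(-6,6) right/bottom  bias=-1
  edge (4, 18)→(2, 10): d=(-2,-8) top-left  bias=+0
  edge (2, 10)→(10, 12): d=(8,2) right/bottom  bias=-1
    (1,5)@(3, 11): e=[48,6,6] → #
    (2,5)@(5, 11): e=[36,22,2] → #
    (3,5)@(7, 11): e=[24,38,-2] → ·
    (5,5)@(11, 11): e=[0,70,-10] → ·  [on edge]
    (1,6)@(3, 13): e=[36,2,22] → #
    (3,6)@(7, 13): e=[12,34,14] → #
    (4,6)@(9, 13): e=[0,50,10] → ·  [on edge]
    (1,7)@(3, 15): e=[24,-2,38] → ·
    (2,7)@(5, 15): e=[12,14,34] → #
    (3,7)@(7, 15): e=[0,30,30] → ·  [on edge]
    (2,8)@(5, 17): e=[0,10,50] → ·  [on edge]
    (1,9)@(3, 19): e=[0,-10,70] → ·  [on edge]
    (0,10)@(1, 21): e=[0,-30,90] → ·  [on edge]
  covered (6 px):
    · · · · · ·
    · · · · · ·
    · · · · · ·
    · · · · · ·
    · · · · · ·
    · # # · · ·
    · # # # · ·
    · · # · · ·
    · · · · · ·
    · · · · · ·
    · · · · · ·
    · · · · · ·
T4:
  2·area = 46
  edge (10, 6)→(2, 5): d=(-8,-1) top-left  bias=+0
  edge (2, 5)→(8, 0): d=(6,-5) top-left  bias=+0
  edge (8, 0)→(10, 6): d=(2,6) right/bottom  bias=-1
    (3,0)@(7, 1): e=[37,1,8] → #
    (4,0)@(9, 1): e=[39,11,-4] → ·
    (2,1)@(5, 3): e=[19,3,24] → #
    (4,1)@(9, 3): e=[23,23,0] → ·  [on edge]
    (1,2)@(3, 5): e=[1,5,40] → #
    (4,2)@(9, 5): e=[7,35,4] → #
    (5,2)@(11, 5): e=[9,45,-8] → ·
    (1,3)@(3, 7): e=[-15,17,44] → ·
    (2,3)@(5, 7): e=[-13,27,32] → ·
    (3,3)@(7, 7): e=[-11,37,20] → ·
    (4,3)@(9, 7): e=[-9,47,8] → ·
    (5,4)@(11, 9): e=[-23,69,0] → ·  [on edge]
  covered (7 px):
    · · · # · ·
    · · # # · ·
    · # # # # ·
    · · · · · ·
    · · · · · ·
    · · · · · ·
    · · · · · ·
    · · · · · ·
    · · · · · ·
    · · · · · ·
    · · · · · ·
    · · · · · ·

Answer: [1,8,37]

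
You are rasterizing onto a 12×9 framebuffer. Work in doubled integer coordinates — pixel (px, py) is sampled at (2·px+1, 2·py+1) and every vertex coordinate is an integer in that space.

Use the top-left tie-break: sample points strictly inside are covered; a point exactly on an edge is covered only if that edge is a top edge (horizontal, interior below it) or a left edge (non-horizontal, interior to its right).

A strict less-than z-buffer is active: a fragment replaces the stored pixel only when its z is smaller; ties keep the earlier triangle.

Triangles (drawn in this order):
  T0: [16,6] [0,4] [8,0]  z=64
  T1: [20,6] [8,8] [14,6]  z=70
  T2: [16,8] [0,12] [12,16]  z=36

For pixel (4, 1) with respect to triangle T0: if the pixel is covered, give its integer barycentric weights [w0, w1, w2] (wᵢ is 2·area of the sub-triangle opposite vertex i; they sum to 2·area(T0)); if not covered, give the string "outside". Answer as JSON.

T0:
  2·area = 80
  edge (16, 6)→(0, 4): d=(-16,-2) top-left  bias=+0
  edge (0, 4)→(8, 0): d=(8,-4) top-left  bias=+0
  edge (8, 0)→(16, 6): d=(8,6) right/bottom  bias=-1
    (3,0)@(7, 1): e=[62,4,14] → X
    (4,0)@(9, 1): e=[66,12,2] → X
    (5,0)@(11, 1): e=[70,20,-10] → .
    (1,1)@(3, 3): e=[22,4,54] → X
    (2,1)@(5, 3): e=[26,12,42] → X
    (5,1)@(11, 3): e=[38,36,6] → X
    (6,1)@(13, 3): e=[42,44,-6] → .
    (1,2)@(3, 5): e=[-10,20,70] → .
    (2,2)@(5, 5): e=[-6,28,58] → .
    (3,2)@(7, 5): e=[-2,36,46] → .
    (4,2)@(9, 5): e=[2,44,34] → X
    (6,2)@(13, 5): e=[10,60,10] → X
  covered (10 px):
    . . . X X . . . . . . .
    . X X X X X . . . . . .
    . . . . X X X . . . . .
    . . . . . . . . . . . .
    . . . . . . . . . . . .
    . . . . . . . . . . . .
    . . . . . . . . . . . .
    . . . . . . . . . . . .
    . . . . . . . . . . . .
T1:
  2·area = 12
  edge (20, 6)→(8, 8): d=(-12,2) right/bottom  bias=-1
  edge (8, 8)→(14, 6): d=(6,-2) top-left  bias=+0
  edge (14, 6)→(20, 6): d=(6,0) top-left  bias=+0
    (11,1)@(23, 3): e=[30,0,-18] → .  [on edge]
    (8,2)@(17, 5): e=[18,0,-6] → .  [on edge]
    (5,3)@(11, 7): e=[6,0,6] → X  [on edge]
    (6,3)@(13, 7): e=[2,4,6] → X
    (7,3)@(15, 7): e=[-2,8,6] → .
    (2,4)@(5, 9): e=[-6,0,18] → .  [on edge]
    (5,4)@(11, 9): e=[-18,12,18] → .
    (6,4)@(13, 9): e=[-22,16,18] → .
  covered (2 px):
    . . . . . . . . . . . .
    . . . . . . . . . . . .
    . . . . . . . . . . . .
    . . . . . X X . . . . .
    . . . . . . . . . . . .
    . . . . . . . . . . . .
    . . . . . . . . . . . .
    . . . . . . . . . . . .
    . . . . . . . . . . . .
T2:
  2·area = 112  (B↔C swapped to make it positive)
  edge (16, 8)→(12, 16): d=(-4,8) right/bottom  bias=-1
  edge (12, 16)→(0, 12): d=(-12,-4) top-left  bias=+0
  edge (0, 12)→(16, 8): d=(16,-4) top-left  bias=+0
    (6,4)@(13, 9): e=[20,88,4] → X
    (7,4)@(15, 9): e=[4,96,12] → X
    (8,4)@(17, 9): e=[-12,104,20] → .
    (2,5)@(5, 11): e=[76,32,4] → X
    (3,5)@(7, 11): e=[60,40,12] → X
    (4,5)@(9, 11): e=[44,48,20] → X
    (5,5)@(11, 11): e=[28,56,28] → X
    (7,5)@(15, 11): e=[-4,72,44] → .
    (1,6)@(3, 13): e=[84,0,28] → X  [on edge]
    (7,6)@(15, 13): e=[-12,48,76] → .
    (1,7)@(3, 15): e=[76,-24,60] → .
    (2,7)@(5, 15): e=[60,-16,68] → .
    (4,7)@(9, 15): e=[28,0,84] → X  [on edge]
    (7,8)@(15, 17): e=[-28,0,140] → .  [on edge]
  covered (15 px):
    . . . . . . . . . . . .
    . . . . . . . . . . . .
    . . . . . . . . . . . .
    . . . . . . . . . . . .
    . . . . . . X X . . . .
    . . X X X X X . . . . .
    . X X X X X X . . . . .
    . . . . X X . . . . . .
    . . . . . . . . . . . .

Final: [28,18,34]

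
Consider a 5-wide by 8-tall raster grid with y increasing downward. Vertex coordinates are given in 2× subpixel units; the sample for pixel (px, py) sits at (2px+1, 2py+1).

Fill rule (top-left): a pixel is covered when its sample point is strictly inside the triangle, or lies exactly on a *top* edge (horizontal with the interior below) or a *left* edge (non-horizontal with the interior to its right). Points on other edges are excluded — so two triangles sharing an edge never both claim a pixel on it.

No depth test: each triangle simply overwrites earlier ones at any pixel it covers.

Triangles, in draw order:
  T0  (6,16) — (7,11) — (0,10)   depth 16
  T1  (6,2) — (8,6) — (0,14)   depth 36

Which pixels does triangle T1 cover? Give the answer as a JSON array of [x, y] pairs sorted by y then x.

T0:
  2·area = 36  (B↔C swapped to make it positive)
  edge (6, 16)→(0, 10): d=(-6,-6) top-left  bias=+0
  edge (0, 10)→(7, 11): d=(7,1) right/bottom  bias=-1
  edge (7, 11)→(6, 16): d=(-1,5) right/bottom  bias=-1
    (4,0)@(9, 1): e=[108,-72,0] → ·  [on edge]
    (0,5)@(1, 11): e=[0,6,30] → #  [on edge]
    (1,5)@(3, 11): e=[12,4,20] → #
    (2,5)@(5, 11): e=[24,2,10] → #
    (3,5)@(7, 11): e=[36,0,0] → ·  [on edge]
    (0,6)@(1, 13): e=[-12,20,28] → ·
    (1,6)@(3, 13): e=[0,18,18] → #  [on edge]
    (3,6)@(7, 13): e=[24,14,-2] → ·
    (1,7)@(3, 15): e=[-12,32,16] → ·
    (2,7)@(5, 15): e=[0,30,6] → #  [on edge]
    (3,7)@(7, 15): e=[12,28,-4] → ·
  covered (6 px):
    · · · · ·
    · · · · ·
    · · · · ·
    · · · · ·
    · · · · ·
    # # # · ·
    · # # · ·
    · · # · ·
T1:
  2·area = 48
  edge (6, 2)→(8, 6): d=(2,4) right/bottom  bias=-1
  edge (8, 6)→(0, 14): d=(-8,8) right/bottom  bias=-1
  edge (0, 14)→(6, 2): d=(6,-12) top-left  bias=+0
    (2,2)@(5, 5): e=[10,32,6] → #
    (3,2)@(7, 5): e=[2,16,30] → #
    (4,2)@(9, 5): e=[-6,0,54] → ·  [on edge]
    (2,3)@(5, 7): e=[14,16,18] → #
    (3,3)@(7, 7): e=[6,0,42] → ·  [on edge]
    (1,4)@(3, 9): e=[26,16,6] → #
    (2,4)@(5, 9): e=[18,0,30] → ·  [on edge]
    (1,5)@(3, 11): e=[30,0,18] → ·  [on edge]
    (0,6)@(1, 13): e=[42,0,6] → ·  [on edge]
  covered (4 px):
    · · · · ·
    · · · · ·
    · · # # ·
    · · # · ·
    · # · · ·
    · · · · ·
    · · · · ·
    · · · · ·

Final: [[2,2],[3,2],[2,3],[1,4]]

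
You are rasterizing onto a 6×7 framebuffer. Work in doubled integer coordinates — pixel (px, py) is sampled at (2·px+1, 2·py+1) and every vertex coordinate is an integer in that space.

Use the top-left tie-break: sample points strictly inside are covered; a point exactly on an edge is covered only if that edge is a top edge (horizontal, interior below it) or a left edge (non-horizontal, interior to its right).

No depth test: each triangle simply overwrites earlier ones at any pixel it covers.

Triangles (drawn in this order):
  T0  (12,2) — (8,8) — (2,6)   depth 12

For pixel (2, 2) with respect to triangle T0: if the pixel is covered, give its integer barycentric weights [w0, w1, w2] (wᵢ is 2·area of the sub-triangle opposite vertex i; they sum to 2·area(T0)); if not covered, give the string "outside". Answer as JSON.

T0:
  2·area = 44
  edge (12, 2)→(8, 8): d=(-4,6) right/bottom  bias=-1
  edge (8, 8)→(2, 6): d=(-6,-2) top-left  bias=+0
  edge (2, 6)→(12, 2): d=(10,-4) top-left  bias=+0
    (5,1)@(11, 3): e=[2,36,6] → █
    (2,2)@(5, 5): e=[30,12,2] → █
    (3,2)@(7, 5): e=[18,16,10] → █
    (4,2)@(9, 5): e=[6,20,18] → █
    (5,2)@(11, 5): e=[-6,24,26] → ·
    (2,3)@(5, 7): e=[22,0,22] → █  [on edge]
    (4,3)@(9, 7): e=[-2,8,38] → ·
    (2,4)@(5, 9): e=[14,-12,42] → ·
    (3,4)@(7, 9): e=[2,-8,50] → ·
    (5,4)@(11, 9): e=[-22,0,66] → ·  [on edge]
  covered (6 px):
    · · · · · ·
    · · · · · █
    · · █ █ █ ·
    · · █ █ · ·
    · · · · · ·
    · · · · · ·
    · · · · · ·

Final: [12,2,30]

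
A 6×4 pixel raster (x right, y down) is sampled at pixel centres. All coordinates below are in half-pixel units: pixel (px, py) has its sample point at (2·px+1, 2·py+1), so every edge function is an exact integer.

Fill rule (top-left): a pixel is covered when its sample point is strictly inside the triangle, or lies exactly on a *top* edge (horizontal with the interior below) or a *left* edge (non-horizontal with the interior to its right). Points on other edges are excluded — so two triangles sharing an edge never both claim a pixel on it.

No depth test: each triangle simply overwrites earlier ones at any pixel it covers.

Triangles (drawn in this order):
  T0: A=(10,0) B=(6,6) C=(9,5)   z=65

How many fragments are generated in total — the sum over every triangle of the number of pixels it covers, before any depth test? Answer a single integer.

T0:
  2·area = 14  (B↔C swapped to make it positive)
  edge (10, 0)→(9, 5): d=(-1,5) right/bottom  bias=-1
  edge (9, 5)→(6, 6): d=(-3,1) right/bottom  bias=-1
  edge (6, 6)→(10, 0): d=(4,-6) top-left  bias=+0
    (4,1)@(9, 3): e=[2,6,6] → █
    (5,1)@(11, 3): e=[-8,4,18] → ·
    (3,2)@(7, 5): e=[10,2,2] → █
    (4,2)@(9, 5): e=[0,0,14] → ·  [on edge]
    (1,3)@(3, 7): e=[28,0,-14] → ·  [on edge]
    (3,3)@(7, 7): e=[8,-4,10] → ·
  covered (2 px):
    · · · · · ·
    · · · · █ ·
    · · · █ · ·
    · · · · · ·

Result: 2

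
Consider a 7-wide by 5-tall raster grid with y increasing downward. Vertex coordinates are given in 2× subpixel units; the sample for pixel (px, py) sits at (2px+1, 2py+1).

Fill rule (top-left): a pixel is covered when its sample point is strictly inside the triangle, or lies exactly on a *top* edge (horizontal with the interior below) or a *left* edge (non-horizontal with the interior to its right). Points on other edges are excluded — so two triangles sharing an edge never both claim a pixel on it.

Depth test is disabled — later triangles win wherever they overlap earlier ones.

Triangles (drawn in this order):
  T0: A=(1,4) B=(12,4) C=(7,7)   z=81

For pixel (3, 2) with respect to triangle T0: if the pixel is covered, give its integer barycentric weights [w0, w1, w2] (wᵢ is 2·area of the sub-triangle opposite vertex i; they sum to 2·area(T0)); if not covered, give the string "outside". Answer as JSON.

T0:
  2·area = 33
  edge (1, 4)→(12, 4): d=(11,0) top-left  bias=+0
  edge (12, 4)→(7, 7): d=(-5,3) right/bottom  bias=-1
  edge (7, 7)→(1, 4): d=(-6,-3) top-left  bias=+0
    (1,2)@(3, 5): e=[11,22,0] → █  [on edge]
    (2,2)@(5, 5): e=[11,16,6] → █
    (3,2)@(7, 5): e=[11,10,12] → █
    (4,2)@(9, 5): e=[11,4,18] → █
    (5,2)@(11, 5): e=[11,-2,24] → ·
    (1,3)@(3, 7): e=[33,12,-12] → ·
    (2,3)@(5, 7): e=[33,6,-6] → ·
    (3,3)@(7, 7): e=[33,0,0] → ·  [on edge]
    (4,3)@(9, 7): e=[33,-6,6] → ·
    (5,4)@(11, 9): e=[55,-22,0] → ·  [on edge]
  covered (4 px):
    · · · · · · ·
    · · · · · · ·
    · █ █ █ █ · ·
    · · · · · · ·
    · · · · · · ·

Result: [10,12,11]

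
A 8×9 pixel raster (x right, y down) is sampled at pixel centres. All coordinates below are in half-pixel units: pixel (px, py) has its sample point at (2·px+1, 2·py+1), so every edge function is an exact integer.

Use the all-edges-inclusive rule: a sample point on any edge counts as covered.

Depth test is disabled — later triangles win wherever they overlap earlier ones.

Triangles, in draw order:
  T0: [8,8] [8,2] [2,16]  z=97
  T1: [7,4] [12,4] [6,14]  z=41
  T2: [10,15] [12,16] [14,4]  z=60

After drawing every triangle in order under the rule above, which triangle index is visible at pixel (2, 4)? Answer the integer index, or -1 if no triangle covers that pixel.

T0:
  2·area = 36  (B↔C swapped to make it positive)
  edge (8, 8)→(2, 16): d=(-6,8) inclusive
  edge (2, 16)→(8, 2): d=(6,-14) inclusive
  edge (8, 2)→(8, 8): d=(0,6) inclusive
    (3,2)@(7, 5): e=[26,4,6] → █
    (4,2)@(9, 5): e=[10,32,-6] → ·
    (3,3)@(7, 7): e=[14,16,6] → █
    (4,3)@(9, 7): e=[-2,44,-6] → ·
    (2,4)@(5, 9): e=[18,0,18] → █  [on edge]
    (4,4)@(9, 9): e=[-14,56,-6] → ·
    (2,5)@(5, 11): e=[6,12,18] → █
    (3,5)@(7, 11): e=[-10,40,6] → ·
    (2,6)@(5, 13): e=[-6,24,18] → ·
  covered (5 px):
    · · · · · · · ·
    · · · · · · · ·
    · · · █ · · · ·
    · · · █ · · · ·
    · · █ █ · · · ·
    · · █ · · · · ·
    · · · · · · · ·
    · · · · · · · ·
    · · · · · · · ·
T1:
  2·area = 50
  edge (7, 4)→(12, 4): d=(5,0) inclusive
  edge (12, 4)→(6, 14): d=(-6,10) inclusive
  edge (6, 14)→(7, 4): d=(1,-10) inclusive
    (3,2)@(7, 5): e=[5,44,1] → █
    (4,2)@(9, 5): e=[5,24,21] → █
    (5,2)@(11, 5): e=[5,4,41] → █
    (6,2)@(13, 5): e=[5,-16,61] → ·
    (3,3)@(7, 7): e=[15,32,3] → █
    (5,3)@(11, 7): e=[15,-8,43] → ·
    (3,4)@(7, 9): e=[25,20,5] → █
    (4,4)@(9, 9): e=[25,0,25] → █  [on edge]
    (5,4)@(11, 9): e=[25,-20,45] → ·
    (3,5)@(7, 11): e=[35,8,7] → █
    (4,5)@(9, 11): e=[35,-12,27] → ·
    (3,6)@(7, 13): e=[45,-4,9] → ·
  covered (8 px):
    · · · · · · · ·
    · · · · · · · ·
    · · · █ █ █ · ·
    · · · █ █ · · ·
    · · · █ █ · · ·
    · · · █ · · · ·
    · · · · · · · ·
    · · · · · · · ·
    · · · · · · · ·
T2:
  2·area = 26  (B↔C swapped to make it positive)
  edge (10, 15)→(14, 4): d=(4,-11) inclusive
  edge (14, 4)→(12, 16): d=(-2,12) inclusive
  edge (12, 16)→(10, 15): d=(-2,-1) inclusive
    (6,3)@(13, 7): e=[1,6,19] → █
    (7,3)@(15, 7): e=[23,-18,21] → ·
    (6,4)@(13, 9): e=[9,2,15] → █
    (7,4)@(15, 9): e=[31,-22,17] → ·
    (6,5)@(13, 11): e=[17,-2,11] → ·
    (5,6)@(11, 13): e=[3,18,5] → █
    (6,6)@(13, 13): e=[25,-6,7] → ·
    (5,7)@(11, 15): e=[11,14,1] → █
    (6,7)@(13, 15): e=[33,-10,3] → ·
    (5,8)@(11, 17): e=[19,10,-3] → ·
  covered (4 px):
    · · · · · · · ·
    · · · · · · · ·
    · · · · · · · ·
    · · · · · · █ ·
    · · · · · · █ ·
    · · · · · · · ·
    · · · · · █ · ·
    · · · · · █ · ·
    · · · · · · · ·

Z-buffer (winner per pixel, '.' = empty):
  . . . . . . . .
  . . . . . . . .
  . . . 1 1 1 . .
  . . . 1 1 . 2 .
  . . 0 1 1 . 2 .
  . . 0 1 . . . .
  . . . . . 2 . .
  . . . . . 2 . .
  . . . . . . . .

Final: 0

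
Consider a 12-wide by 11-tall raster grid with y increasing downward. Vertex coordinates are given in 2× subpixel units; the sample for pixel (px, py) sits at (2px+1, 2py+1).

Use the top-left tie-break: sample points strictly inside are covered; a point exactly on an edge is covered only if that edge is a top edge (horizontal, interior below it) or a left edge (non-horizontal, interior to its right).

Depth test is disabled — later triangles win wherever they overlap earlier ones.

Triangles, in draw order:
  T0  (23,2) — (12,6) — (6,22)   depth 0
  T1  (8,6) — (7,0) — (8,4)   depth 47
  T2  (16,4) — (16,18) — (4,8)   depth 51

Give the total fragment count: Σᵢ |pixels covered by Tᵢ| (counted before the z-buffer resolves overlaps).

T0:
  2·area = 152  (B↔C swapped to make it positive)
  edge (23, 2)→(6, 22): d=(-17,20) right/bottom  bias=-1
  edge (6, 22)→(12, 6): d=(6,-16) top-left  bias=+0
  edge (12, 6)→(23, 2): d=(11,-4) top-left  bias=+0
    (10,1)@(21, 3): e=[23,126,3] → #
    (11,1)@(23, 3): e=[-17,158,11] → ·
    (7,2)@(15, 5): e=[109,42,1] → #
    (8,2)@(17, 5): e=[69,74,9] → #
    (9,2)@(19, 5): e=[29,106,17] → #
    (10,2)@(21, 5): e=[-11,138,25] → ·
    (6,3)@(13, 7): e=[115,22,15] → #
    (9,3)@(19, 7): e=[-5,118,39] → ·
    (5,4)@(11, 9): e=[121,2,29] → #
    (9,4)@(19, 9): e=[-39,130,61] → ·
    (5,5)@(11, 11): e=[87,14,51] → #
    (8,5)@(17, 11): e=[-33,110,75] → ·
  covered (19 px):
    · · · · · · · · · · · ·
    · · · · · · · · · · # ·
    · · · · · · · # # # · ·
    · · · · · · # # # · · ·
    · · · · · # # # # · · ·
    · · · · · # # # · · · ·
    · · · · · # # · · · · ·
    · · · · # # · · · · · ·
    · · · · # · · · · · · ·
    · · · · · · · · · · · ·
    · · · · · · · · · · · ·
T1:
  2·area = 2
  edge (8, 6)→(7, 0): d=(-1,-6) top-left  bias=+0
  edge (7, 0)→(8, 4): d=(1,4) right/bottom  bias=-1
  edge (8, 4)→(8, 6): d=(0,2) right/bottom  bias=-1
  covered (0 px):
    · · · · · · · · · · · ·
    · · · · · · · · · · · ·
    · · · · · · · · · · · ·
    · · · · · · · · · · · ·
    · · · · · · · · · · · ·
    · · · · · · · · · · · ·
    · · · · · · · · · · · ·
    · · · · · · · · · · · ·
    · · · · · · · · · · · ·
    · · · · · · · · · · · ·
    · · · · · · · · · · · ·
T2:
  2·area = 168
  edge (16, 4)→(16, 18): d=(0,14) right/bottom  bias=-1
  edge (16, 18)→(4, 8): d=(-12,-10) top-left  bias=+0
  edge (4, 8)→(16, 4): d=(12,-4) top-left  bias=+0
    (9,1)@(19, 3): e=[-42,210,0] → ·  [on edge]
    (6,2)@(13, 5): e=[42,126,0] → #  [on edge]
    (7,2)@(15, 5): e=[14,146,8] → #
    (8,2)@(17, 5): e=[-14,166,16] → ·
    (3,3)@(7, 7): e=[126,42,0] → #  [on edge]
    (4,3)@(9, 7): e=[98,62,8] → #
    (5,3)@(11, 7): e=[70,82,16] → #
    (8,3)@(17, 7): e=[-14,142,40] → ·
    (0,4)@(1, 9): e=[210,-42,0] → ·  [on edge]
    (3,4)@(7, 9): e=[126,18,24] → #
    (8,4)@(17, 9): e=[-14,118,64] → ·
    (3,5)@(7, 11): e=[126,-6,48] → ·
  covered (22 px):
    · · · · · · · · · · · ·
    · · · · · · · · · · · ·
    · · · · · · # # · · · ·
    · · · # # # # # · · · ·
    · · · # # # # # · · · ·
    · · · · # # # # · · · ·
    · · · · · # # # · · · ·
    · · · · · · # # · · · ·
    · · · · · · · # · · · ·
    · · · · · · · · · · · ·
    · · · · · · · · · · · ·

Final: 41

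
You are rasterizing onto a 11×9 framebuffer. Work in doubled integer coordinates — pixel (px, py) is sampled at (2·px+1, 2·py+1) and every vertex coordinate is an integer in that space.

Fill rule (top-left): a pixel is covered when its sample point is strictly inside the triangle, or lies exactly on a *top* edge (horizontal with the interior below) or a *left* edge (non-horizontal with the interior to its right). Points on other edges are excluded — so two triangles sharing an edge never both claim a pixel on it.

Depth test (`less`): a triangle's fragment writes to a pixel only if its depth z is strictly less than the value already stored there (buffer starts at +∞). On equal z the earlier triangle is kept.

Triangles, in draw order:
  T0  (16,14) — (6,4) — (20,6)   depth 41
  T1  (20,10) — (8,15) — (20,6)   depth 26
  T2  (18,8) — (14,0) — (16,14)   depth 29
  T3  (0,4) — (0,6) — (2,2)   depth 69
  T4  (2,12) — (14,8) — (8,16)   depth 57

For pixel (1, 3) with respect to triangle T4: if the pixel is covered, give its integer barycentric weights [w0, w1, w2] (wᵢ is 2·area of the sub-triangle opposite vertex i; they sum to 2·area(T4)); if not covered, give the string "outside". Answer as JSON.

T0:
  2·area = 120
  edge (16, 14)→(6, 4): d=(-10,-10) top-left  bias=+0
  edge (6, 4)→(20, 6): d=(14,2) right/bottom  bias=-1
  edge (20, 6)→(16, 14): d=(-4,8) right/bottom  bias=-1
    (1,0)@(3, 1): e=[0,-36,156] → ·  [on edge]
    (2,1)@(5, 3): e=[0,-12,132] → ·  [on edge]
    (3,2)@(7, 5): e=[0,12,108] → █  [on edge]
    (4,2)@(9, 5): e=[20,8,92] → █
    (5,2)@(11, 5): e=[40,4,76] → █
    (6,2)@(13, 5): e=[60,0,60] → ·  [on edge]
    (3,3)@(7, 7): e=[-20,40,100] → ·
    (4,3)@(9, 7): e=[0,36,84] → █  [on edge]
    (6,3)@(13, 7): e=[40,28,52] → █
    (7,3)@(15, 7): e=[60,24,36] → █
    (8,3)@(17, 7): e=[80,20,20] → █
    (9,3)@(19, 7): e=[100,16,4] → █
    (5,4)@(11, 9): e=[0,60,60] → █  [on edge]
    (6,5)@(13, 11): e=[0,84,36] → █  [on edge]
    (7,6)@(15, 13): e=[0,108,12] → █  [on edge]
    (8,7)@(17, 15): e=[0,132,-12] → ·  [on edge]
    (9,8)@(19, 17): e=[0,156,-36] → ·  [on edge]
  covered (17 px):
    · · · · · · · · · · ·
    · · · · · · · · · · ·
    · · · █ █ █ · · · · ·
    · · · · █ █ █ █ █ █ ·
    · · · · · █ █ █ █ · ·
    · · · · · · █ █ █ · ·
    · · · · · · · █ · · ·
    · · · · · · · · · · ·
    · · · · · · · · · · ·
T1:
  2·area = 48
  edge (20, 10)→(8, 15): d=(-12,5) right/bottom  bias=-1
  edge (8, 15)→(20, 6): d=(12,-9) top-left  bias=+0
  edge (20, 6)→(20, 10): d=(0,4) right/bottom  bias=-1
    (9,3)@(19, 7): e=[41,3,4] → █
    (10,3)@(21, 7): e=[31,21,-4] → ·
    (8,4)@(17, 9): e=[27,9,12] → █
    (10,4)@(21, 9): e=[7,45,-4] → ·
    (7,5)@(15, 11): e=[13,15,20] → █
    (9,5)@(19, 11): e=[-7,51,4] → ·
    (5,6)@(11, 13): e=[9,3,36] → █
    (6,6)@(13, 13): e=[-1,21,28] → ·
    (7,6)@(15, 13): e=[-11,39,20] → ·
    (8,6)@(17, 13): e=[-21,57,12] → ·
    (5,7)@(11, 15): e=[-15,27,36] → ·
  covered (6 px):
    · · · · · · · · · · ·
    · · · · · · · · · · ·
    · · · · · · · · · · ·
    · · · · · · · · · █ ·
    · · · · · · · · █ █ ·
    · · · · · · · █ █ · ·
    · · · · · █ · · · · ·
    · · · · · · · · · · ·
    · · · · · · · · · · ·
T2:
  2·area = 40  (B↔C swapped to make it positive)
  edge (18, 8)→(16, 14): d=(-2,6) right/bottom  bias=-1
  edge (16, 14)→(14, 0): d=(-2,-14) top-left  bias=+0
  edge (14, 0)→(18, 8): d=(4,8) right/bottom  bias=-1
    (7,1)@(15, 3): e=[28,8,4] → █
    (8,1)@(17, 3): e=[16,36,-12] → ·
    (7,2)@(15, 5): e=[24,4,12] → █
    (8,2)@(17, 5): e=[12,32,-4] → ·
    (9,2)@(19, 5): e=[0,60,-20] → ·  [on edge]
    (7,3)@(15, 7): e=[20,0,20] → █  [on edge]
    (8,3)@(17, 7): e=[8,28,4] → █
    (9,3)@(19, 7): e=[-4,56,-12] → ·
    (7,4)@(15, 9): e=[16,-4,28] → ·
    (8,4)@(17, 9): e=[4,24,12] → █
    (9,4)@(19, 9): e=[-8,52,-4] → ·
    (8,5)@(17, 11): e=[0,20,20] → ·  [on edge]
    (7,8)@(15, 17): e=[0,-20,60] → ·  [on edge]
  covered (5 px):
    · · · · · · · · · · ·
    · · · · · · · █ · · ·
    · · · · · · · █ · · ·
    · · · · · · · █ █ · ·
    · · · · · · · · █ · ·
    · · · · · · · · · · ·
    · · · · · · · · · · ·
    · · · · · · · · · · ·
    · · · · · · · · · · ·
T3:
  2·area = 4  (B↔C swapped to make it positive)
  edge (0, 4)→(2, 2): d=(2,-2) top-left  bias=+0
  edge (2, 2)→(0, 6): d=(-2,4) right/bottom  bias=-1
  edge (0, 6)→(0, 4): d=(0,-2) top-left  bias=+0
    (1,0)@(3, 1): e=[0,-2,6] → ·  [on edge]
    (0,1)@(1, 3): e=[0,2,2] → █  [on edge]
    (1,1)@(3, 3): e=[4,-6,6] → ·
    (0,2)@(1, 5): e=[4,-2,2] → ·
  covered (1 px):
    · · · · · · · · · · ·
    █ · · · · · · · · · ·
    · · · · · · · · · · ·
    · · · · · · · · · · ·
    · · · · · · · · · · ·
    · · · · · · · · · · ·
    · · · · · · · · · · ·
    · · · · · · · · · · ·
    · · · · · · · · · · ·
T4:
  2·area = 72
  edge (2, 12)→(14, 8): d=(12,-4) top-left  bias=+0
  edge (14, 8)→(8, 16): d=(-6,8) right/bottom  bias=-1
  edge (8, 16)→(2, 12): d=(-6,-4) top-left  bias=+0
    (8,3)@(17, 7): e=[0,-18,90] → ·  [on edge]
    (5,4)@(11, 9): e=[0,18,54] → █  [on edge]
    (6,4)@(13, 9): e=[8,2,62] → █
    (7,4)@(15, 9): e=[16,-14,70] → ·
    (2,5)@(5, 11): e=[0,54,18] → █  [on edge]
    (3,5)@(7, 11): e=[8,38,26] → █
    (4,5)@(9, 11): e=[16,22,34] → █
    (6,5)@(13, 11): e=[32,-10,50] → ·
    (2,6)@(5, 13): e=[24,42,6] → █
    (5,6)@(11, 13): e=[48,-6,30] → ·
    (2,7)@(5, 15): e=[48,30,-6] → ·
    (3,7)@(7, 15): e=[56,14,2] → █
  covered (10 px):
    · · · · · · · · · · ·
    · · · · · · · · · · ·
    · · · · · · · · · · ·
    · · · · · · · · · · ·
    · · · · · █ █ · · · ·
    · · █ █ █ █ · · · · ·
    · · █ █ █ · · · · · ·
    · · · █ · · · · · · ·
    · · · · · · · · · · ·

Answer: "outside"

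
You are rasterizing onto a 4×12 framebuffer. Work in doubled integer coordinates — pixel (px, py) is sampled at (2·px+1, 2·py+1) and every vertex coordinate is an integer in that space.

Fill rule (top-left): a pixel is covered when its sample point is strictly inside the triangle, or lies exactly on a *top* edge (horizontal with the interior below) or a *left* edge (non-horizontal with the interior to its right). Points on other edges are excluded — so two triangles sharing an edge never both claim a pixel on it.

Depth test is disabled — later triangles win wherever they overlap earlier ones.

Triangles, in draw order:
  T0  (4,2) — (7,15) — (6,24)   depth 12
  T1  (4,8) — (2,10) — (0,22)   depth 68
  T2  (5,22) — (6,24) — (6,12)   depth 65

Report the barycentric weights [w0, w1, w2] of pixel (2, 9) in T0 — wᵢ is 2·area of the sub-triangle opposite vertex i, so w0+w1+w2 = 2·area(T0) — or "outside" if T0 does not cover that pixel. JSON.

T0:
  2·area = 40
  edge (4, 2)→(7, 15): d=(3,13) right/bottom  bias=-1
  edge (7, 15)→(6, 24): d=(-1,9) right/bottom  bias=-1
  edge (6, 24)→(4, 2): d=(-2,-22) top-left  bias=+0
    (2,3)@(5, 7): e=[2,26,12] → █
    (3,3)@(7, 7): e=[-24,8,56] → ·
    (2,4)@(5, 9): e=[8,24,8] → █
    (3,4)@(7, 9): e=[-18,6,52] → ·
    (2,5)@(5, 11): e=[14,22,4] → █
    (3,5)@(7, 11): e=[-12,4,48] → ·
    (2,6)@(5, 13): e=[20,20,0] → █  [on edge]
    (3,6)@(7, 13): e=[-6,2,44] → ·
    (2,7)@(5, 15): e=[26,18,-4] → ·
    (3,7)@(7, 15): e=[0,0,40] → ·  [on edge]
  covered (4 px):
    · · · ·
    · · · ·
    · · · ·
    · · █ ·
    · · █ ·
    · · █ ·
    · · █ ·
    · · · ·
    · · · ·
    · · · ·
    · · · ·
    · · · ·
T1:
  2·area = 20  (B↔C swapped to make it positive)
  edge (4, 8)→(0, 22): d=(-4,14) right/bottom  bias=-1
  edge (0, 22)→(2, 10): d=(2,-12) top-left  bias=+0
  edge (2, 10)→(4, 8): d=(2,-2) top-left  bias=+0
    (3,2)@(7, 5): e=[-30,50,0] → ·  [on edge]
    (2,3)@(5, 7): e=[-10,30,0] → ·  [on edge]
    (1,4)@(3, 9): e=[10,10,0] → █  [on edge]
    (2,4)@(5, 9): e=[-18,34,4] → ·
    (0,5)@(1, 11): e=[30,-10,0] → ·  [on edge]
    (1,5)@(3, 11): e=[2,14,4] → █
    (2,5)@(5, 11): e=[-26,38,8] → ·
    (1,6)@(3, 13): e=[-6,18,8] → ·
    (0,8)@(1, 17): e=[6,2,12] → █
    (1,8)@(3, 17): e=[-22,26,16] → ·
    (0,9)@(1, 19): e=[-2,6,16] → ·
  covered (3 px):
    · · · ·
    · · · ·
    · · · ·
    · · · ·
    · █ · ·
    · █ · ·
    · · · ·
    · · · ·
    █ · · ·
    · · · ·
    · · · ·
    · · · ·
T2:
  2·area = 12  (B↔C swapped to make it positive)
  edge (5, 22)→(6, 12): d=(1,-10) top-left  bias=+0
  edge (6, 12)→(6, 24): d=(0,12) right/bottom  bias=-1
  edge (6, 24)→(5, 22): d=(-1,-2) top-left  bias=+0
  covered (0 px):
    · · · ·
    · · · ·
    · · · ·
    · · · ·
    · · · ·
    · · · ·
    · · · ·
    · · · ·
    · · · ·
    · · · ·
    · · · ·
    · · · ·

Final: "outside"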